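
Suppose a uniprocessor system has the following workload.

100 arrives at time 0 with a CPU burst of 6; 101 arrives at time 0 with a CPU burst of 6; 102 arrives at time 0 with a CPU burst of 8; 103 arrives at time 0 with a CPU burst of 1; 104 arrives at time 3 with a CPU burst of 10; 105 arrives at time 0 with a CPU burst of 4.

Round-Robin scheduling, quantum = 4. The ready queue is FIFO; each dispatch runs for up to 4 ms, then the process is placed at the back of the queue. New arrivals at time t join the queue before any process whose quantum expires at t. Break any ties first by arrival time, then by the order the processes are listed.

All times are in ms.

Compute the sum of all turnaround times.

139

Schedule: | 100 0-4 | 101 4-8 | 102 8-12 | 103 12-13 | 105 13-17 | 104 17-21 | 100 21-23 | 101 23-25 | 102 25-29 | 104 29-35 |
Completion: 100=23  101=25  102=29  103=13  104=35  105=17
Turnaround (C−A): 100=23  101=25  102=29  103=13  104=32  105=17
Turnaround = completion − arrival: 100=23, 101=25, 102=29, 103=13, 104=32, 105=17
Total turnaround = 23 + 25 + 29 + 13 + 32 + 17 = 139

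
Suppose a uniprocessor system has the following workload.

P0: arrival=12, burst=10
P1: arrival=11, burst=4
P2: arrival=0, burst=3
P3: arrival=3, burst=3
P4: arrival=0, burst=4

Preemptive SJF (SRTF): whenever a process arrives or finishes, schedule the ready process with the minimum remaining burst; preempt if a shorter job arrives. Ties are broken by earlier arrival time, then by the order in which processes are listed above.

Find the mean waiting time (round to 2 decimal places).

1.80

Gantt: | P2 0-3 | P3 3-6 | P4 6-10 | idle 10-11 | P1 11-15 | P0 15-25 |
Completion: P0=25  P1=15  P2=3  P3=6  P4=10
Waiting times: P0=3, P1=0, P2=0, P3=0, P4=6
Average waiting = (3+0+0+0+6) / 5 = 9/5 = 1.80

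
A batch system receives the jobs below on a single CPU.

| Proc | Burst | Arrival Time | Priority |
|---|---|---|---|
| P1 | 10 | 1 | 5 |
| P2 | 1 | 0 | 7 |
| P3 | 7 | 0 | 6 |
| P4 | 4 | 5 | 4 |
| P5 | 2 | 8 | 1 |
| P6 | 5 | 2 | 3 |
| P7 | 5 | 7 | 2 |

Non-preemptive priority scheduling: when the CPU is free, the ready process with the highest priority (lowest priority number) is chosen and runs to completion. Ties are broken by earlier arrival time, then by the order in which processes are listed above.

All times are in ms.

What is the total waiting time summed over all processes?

85

Schedule: | P3 0-7 | P7 7-12 | P5 12-14 | P6 14-19 | P4 19-23 | P1 23-33 | P2 33-34 |
Completion: P1=33  P2=34  P3=7  P4=23  P5=14  P6=19  P7=12
Turnaround (C−A): P1=32  P2=34  P3=7  P4=18  P5=6  P6=17  P7=5
Waiting = turnaround − burst: P1=22, P2=33, P3=0, P4=14, P5=4, P6=12, P7=0
Total waiting = 22 + 33 + 0 + 14 + 4 + 12 + 0 = 85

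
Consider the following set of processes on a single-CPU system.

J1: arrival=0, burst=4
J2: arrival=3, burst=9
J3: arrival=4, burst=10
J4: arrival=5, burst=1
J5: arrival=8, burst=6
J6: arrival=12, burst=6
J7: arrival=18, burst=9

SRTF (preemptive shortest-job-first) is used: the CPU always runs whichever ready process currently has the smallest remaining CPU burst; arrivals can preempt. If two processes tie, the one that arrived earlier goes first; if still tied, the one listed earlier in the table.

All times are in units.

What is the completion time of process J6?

26

Schedule: | J1 0-4 | J2 4-5 | J4 5-6 | J2 6-14 | J5 14-20 | J6 20-26 | J7 26-35 | J3 35-45 |
Completion: J1=4  J2=14  J3=45  J4=6  J5=20  J6=26  J7=35
Turnaround (C−A): J1=4  J2=11  J3=41  J4=1  J5=12  J6=14  J7=17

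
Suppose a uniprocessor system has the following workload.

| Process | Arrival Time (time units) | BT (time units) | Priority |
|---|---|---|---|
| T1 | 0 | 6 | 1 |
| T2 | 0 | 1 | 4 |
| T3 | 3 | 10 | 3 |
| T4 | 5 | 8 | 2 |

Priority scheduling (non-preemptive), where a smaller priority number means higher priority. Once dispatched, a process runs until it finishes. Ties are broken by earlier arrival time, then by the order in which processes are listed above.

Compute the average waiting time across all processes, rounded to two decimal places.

Schedule: | T1 0-6 | T4 6-14 | T3 14-24 | T2 24-25 |
Completion: T1=6  T2=25  T3=24  T4=14
Turnaround (C−A): T1=6  T2=25  T3=21  T4=9
Waiting times: T1=0, T2=24, T3=11, T4=1
Average waiting = (0+24+11+1) / 4 = 36/4 = 9.00

9.00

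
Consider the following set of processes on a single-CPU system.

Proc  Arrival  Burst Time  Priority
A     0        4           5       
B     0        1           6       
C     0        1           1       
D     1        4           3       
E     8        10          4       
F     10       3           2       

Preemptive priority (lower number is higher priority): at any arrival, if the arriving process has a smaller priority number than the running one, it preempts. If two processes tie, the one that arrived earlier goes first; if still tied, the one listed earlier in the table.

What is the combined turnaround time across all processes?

Schedule: | C 0-1 | D 1-5 | A 5-8 | E 8-10 | F 10-13 | E 13-21 | A 21-22 | B 22-23 |
Completion: A=22  B=23  C=1  D=5  E=21  F=13
Turnaround (C−A): A=22  B=23  C=1  D=4  E=13  F=3
Turnaround = completion − arrival: A=22, B=23, C=1, D=4, E=13, F=3
Total turnaround = 22 + 23 + 1 + 4 + 13 + 3 = 66

66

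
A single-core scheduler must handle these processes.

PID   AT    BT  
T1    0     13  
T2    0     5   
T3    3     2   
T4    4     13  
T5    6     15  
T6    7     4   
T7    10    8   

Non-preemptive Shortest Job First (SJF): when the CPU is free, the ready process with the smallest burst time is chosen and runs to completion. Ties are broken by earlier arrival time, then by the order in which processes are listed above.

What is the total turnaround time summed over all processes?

Gantt: | T2 0-5 | T3 5-7 | T6 7-11 | T7 11-19 | T1 19-32 | T4 32-45 | T5 45-60 |
Completion: T1=32  T2=5  T3=7  T4=45  T5=60  T6=11  T7=19
Turnaround = completion − arrival: T1=32, T2=5, T3=4, T4=41, T5=54, T6=4, T7=9
Total turnaround = 32 + 5 + 4 + 41 + 54 + 4 + 9 = 149

149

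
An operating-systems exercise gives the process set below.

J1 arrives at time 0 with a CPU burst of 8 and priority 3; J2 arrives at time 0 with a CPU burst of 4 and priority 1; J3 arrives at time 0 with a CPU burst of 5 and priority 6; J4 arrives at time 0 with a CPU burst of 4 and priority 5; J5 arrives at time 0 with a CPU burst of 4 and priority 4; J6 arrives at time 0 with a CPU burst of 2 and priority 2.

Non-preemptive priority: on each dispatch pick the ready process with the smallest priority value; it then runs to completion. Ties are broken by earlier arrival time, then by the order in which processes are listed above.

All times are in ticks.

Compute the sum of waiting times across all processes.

Schedule: | J2 0-4 | J6 4-6 | J1 6-14 | J5 14-18 | J4 18-22 | J3 22-27 |
Completion: J1=14  J2=4  J3=27  J4=22  J5=18  J6=6
Waiting = turnaround − burst: J1=6, J2=0, J3=22, J4=18, J5=14, J6=4
Total waiting = 6 + 0 + 22 + 18 + 14 + 4 = 64

64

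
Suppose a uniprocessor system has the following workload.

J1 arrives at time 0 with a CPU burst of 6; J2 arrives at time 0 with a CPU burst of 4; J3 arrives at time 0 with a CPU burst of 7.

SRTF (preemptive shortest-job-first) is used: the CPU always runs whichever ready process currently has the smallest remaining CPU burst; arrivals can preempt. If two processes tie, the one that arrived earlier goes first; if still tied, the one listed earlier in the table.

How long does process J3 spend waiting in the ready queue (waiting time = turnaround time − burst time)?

10

Gantt: | J2 0-4 | J1 4-10 | J3 10-17 |
Completion: J1=10  J2=4  J3=17
Waiting(J3) = turnaround − burst = 17 − 7 = 10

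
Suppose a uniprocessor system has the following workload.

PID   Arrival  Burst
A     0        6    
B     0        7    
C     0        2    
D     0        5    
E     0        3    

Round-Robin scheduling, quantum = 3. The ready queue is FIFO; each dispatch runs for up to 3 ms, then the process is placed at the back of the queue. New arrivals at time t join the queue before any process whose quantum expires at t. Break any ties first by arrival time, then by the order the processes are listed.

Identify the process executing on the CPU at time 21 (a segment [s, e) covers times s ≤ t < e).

D

Schedule: | A 0-3 | B 3-6 | C 6-8 | D 8-11 | E 11-14 | A 14-17 | B 17-20 | D 20-22 | B 22-23 |
Completion: A=17  B=23  C=8  D=22  E=14
Turnaround (C−A): A=17  B=23  C=8  D=22  E=14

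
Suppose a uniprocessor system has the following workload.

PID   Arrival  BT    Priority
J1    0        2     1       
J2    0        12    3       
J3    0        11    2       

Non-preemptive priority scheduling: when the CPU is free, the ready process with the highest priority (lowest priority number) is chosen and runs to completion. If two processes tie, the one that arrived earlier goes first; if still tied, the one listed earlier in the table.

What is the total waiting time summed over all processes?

Gantt: | J1 0-2 | J3 2-13 | J2 13-25 |
Completion: J1=2  J2=25  J3=13
Waiting = turnaround − burst: J1=0, J2=13, J3=2
Total waiting = 0 + 13 + 2 = 15

15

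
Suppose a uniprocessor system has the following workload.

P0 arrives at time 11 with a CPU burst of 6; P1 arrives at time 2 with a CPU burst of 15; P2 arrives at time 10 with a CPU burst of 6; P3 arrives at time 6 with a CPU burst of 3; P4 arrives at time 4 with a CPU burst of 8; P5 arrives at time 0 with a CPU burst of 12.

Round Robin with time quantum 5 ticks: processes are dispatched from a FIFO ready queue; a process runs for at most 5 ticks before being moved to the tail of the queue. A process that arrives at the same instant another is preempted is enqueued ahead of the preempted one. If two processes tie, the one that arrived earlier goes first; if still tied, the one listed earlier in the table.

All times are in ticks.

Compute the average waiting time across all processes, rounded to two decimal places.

Gantt: | P5 0-5 | P1 5-10 | P4 10-15 | P5 15-20 | P3 20-23 | P2 23-28 | P1 28-33 | P0 33-38 | P4 38-41 | P5 41-43 | P2 43-44 | P1 44-49 | P0 49-50 |
Completion: P0=50  P1=49  P2=44  P3=23  P4=41  P5=43
Waiting times: P0=33, P1=32, P2=28, P3=14, P4=29, P5=31
Average waiting = (33+32+28+14+29+31) / 6 = 167/6 = 27.83

27.83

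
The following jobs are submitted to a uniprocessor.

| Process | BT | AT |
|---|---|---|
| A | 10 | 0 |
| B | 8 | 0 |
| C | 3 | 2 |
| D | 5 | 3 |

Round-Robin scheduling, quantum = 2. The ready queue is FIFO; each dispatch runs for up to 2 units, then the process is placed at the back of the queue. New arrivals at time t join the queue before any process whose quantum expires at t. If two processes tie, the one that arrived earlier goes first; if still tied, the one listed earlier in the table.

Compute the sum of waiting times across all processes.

Gantt: | A 0-2 | B 2-4 | C 4-6 | A 6-8 | D 8-10 | B 10-12 | C 12-13 | A 13-15 | D 15-17 | B 17-19 | A 19-21 | D 21-22 | B 22-24 | A 24-26 |
Completion: A=26  B=24  C=13  D=22
Waiting = turnaround − burst: A=16, B=16, C=8, D=14
Total waiting = 16 + 16 + 8 + 14 = 54

54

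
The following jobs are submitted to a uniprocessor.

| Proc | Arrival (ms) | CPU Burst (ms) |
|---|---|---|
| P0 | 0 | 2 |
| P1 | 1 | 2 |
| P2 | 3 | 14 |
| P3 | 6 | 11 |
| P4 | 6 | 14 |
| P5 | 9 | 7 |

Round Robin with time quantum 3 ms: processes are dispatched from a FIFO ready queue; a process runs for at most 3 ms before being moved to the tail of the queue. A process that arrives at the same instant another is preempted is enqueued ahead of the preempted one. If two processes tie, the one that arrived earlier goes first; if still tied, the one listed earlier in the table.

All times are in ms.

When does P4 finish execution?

50

Timeline: | P0 0-2 | P1 2-4 | P2 4-7 | P3 7-10 | P4 10-13 | P2 13-16 | P5 16-19 | P3 19-22 | P4 22-25 | P2 25-28 | P5 28-31 | P3 31-34 | P4 34-37 | P2 37-40 | P5 40-41 | P3 41-43 | P4 43-46 | P2 46-48 | P4 48-50 |
Completion: P0=2  P1=4  P2=48  P3=43  P4=50  P5=41
Turnaround (C−A): P0=2  P1=3  P2=45  P3=37  P4=44  P5=32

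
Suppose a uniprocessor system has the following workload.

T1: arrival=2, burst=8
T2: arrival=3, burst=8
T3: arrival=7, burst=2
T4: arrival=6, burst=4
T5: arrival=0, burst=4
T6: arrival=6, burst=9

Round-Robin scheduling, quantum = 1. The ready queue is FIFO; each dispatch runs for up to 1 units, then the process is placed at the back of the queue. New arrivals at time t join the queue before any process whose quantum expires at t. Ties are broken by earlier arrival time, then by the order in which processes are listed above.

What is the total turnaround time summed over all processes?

121

Schedule: | T5 0-2 | T1 2-3 | T5 3-4 | T2 4-5 | T1 5-6 | T5 6-7 | T2 7-8 | T4 8-9 | T6 9-10 | T1 10-11 | T3 11-12 | T2 12-13 | T4 13-14 | T6 14-15 | T1 15-16 | T3 16-17 | T2 17-18 | T4 18-19 | T6 19-20 | T1 20-21 | T2 21-22 | T4 22-23 | T6 23-24 | T1 24-25 | T2 25-26 | T6 26-27 | T1 27-28 | T2 28-29 | T6 29-30 | T1 30-31 | T2 31-32 | T6 32-35 |
Completion: T1=31  T2=32  T3=17  T4=23  T5=7  T6=35
Turnaround (C−A): T1=29  T2=29  T3=10  T4=17  T5=7  T6=29
Turnaround = completion − arrival: T1=29, T2=29, T3=10, T4=17, T5=7, T6=29
Total turnaround = 29 + 29 + 10 + 17 + 7 + 29 = 121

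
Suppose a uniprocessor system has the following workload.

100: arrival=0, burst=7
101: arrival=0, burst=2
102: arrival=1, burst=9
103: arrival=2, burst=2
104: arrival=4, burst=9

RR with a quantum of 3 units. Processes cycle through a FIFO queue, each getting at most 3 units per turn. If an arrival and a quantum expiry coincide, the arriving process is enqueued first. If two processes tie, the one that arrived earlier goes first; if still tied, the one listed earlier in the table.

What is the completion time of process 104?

29

Timeline: | 100 0-3 | 101 3-5 | 102 5-8 | 103 8-10 | 100 10-13 | 104 13-16 | 102 16-19 | 100 19-20 | 104 20-23 | 102 23-26 | 104 26-29 |
Completion: 100=20  101=5  102=26  103=10  104=29
Turnaround (C−A): 100=20  101=5  102=25  103=8  104=25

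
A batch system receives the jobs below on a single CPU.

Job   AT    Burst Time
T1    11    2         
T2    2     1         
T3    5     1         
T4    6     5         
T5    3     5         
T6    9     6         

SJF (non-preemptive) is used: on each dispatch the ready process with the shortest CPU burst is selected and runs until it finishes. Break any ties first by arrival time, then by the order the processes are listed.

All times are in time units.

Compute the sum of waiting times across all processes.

16

Gantt: | idle 0-2 | T2 2-3 | T5 3-8 | T3 8-9 | T4 9-14 | T1 14-16 | T6 16-22 |
Completion: T1=16  T2=3  T3=9  T4=14  T5=8  T6=22
Waiting = turnaround − burst: T1=3, T2=0, T3=3, T4=3, T5=0, T6=7
Total waiting = 3 + 0 + 3 + 3 + 0 + 7 = 16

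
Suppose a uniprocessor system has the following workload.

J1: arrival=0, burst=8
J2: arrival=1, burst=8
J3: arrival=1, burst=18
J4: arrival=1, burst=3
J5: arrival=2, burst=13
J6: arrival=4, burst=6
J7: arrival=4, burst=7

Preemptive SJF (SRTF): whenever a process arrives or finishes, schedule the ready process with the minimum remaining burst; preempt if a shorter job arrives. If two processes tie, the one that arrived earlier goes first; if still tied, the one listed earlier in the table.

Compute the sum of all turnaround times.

182

Schedule: | J1 0-1 | J4 1-4 | J6 4-10 | J1 10-17 | J7 17-24 | J2 24-32 | J5 32-45 | J3 45-63 |
Completion: J1=17  J2=32  J3=63  J4=4  J5=45  J6=10  J7=24
Turnaround (C−A): J1=17  J2=31  J3=62  J4=3  J5=43  J6=6  J7=20
Turnaround = completion − arrival: J1=17, J2=31, J3=62, J4=3, J5=43, J6=6, J7=20
Total turnaround = 17 + 31 + 62 + 3 + 43 + 6 + 20 = 182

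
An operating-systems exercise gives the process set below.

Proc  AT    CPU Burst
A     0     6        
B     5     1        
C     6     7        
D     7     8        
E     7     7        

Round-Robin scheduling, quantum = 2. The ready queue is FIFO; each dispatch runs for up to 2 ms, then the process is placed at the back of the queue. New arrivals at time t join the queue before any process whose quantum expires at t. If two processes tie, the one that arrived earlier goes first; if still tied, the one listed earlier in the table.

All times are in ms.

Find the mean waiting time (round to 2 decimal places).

8.40

Timeline: | A 0-6 | B 6-7 | C 7-9 | D 9-11 | E 11-13 | C 13-15 | D 15-17 | E 17-19 | C 19-21 | D 21-23 | E 23-25 | C 25-26 | D 26-28 | E 28-29 |
Completion: A=6  B=7  C=26  D=28  E=29
Turnaround (C−A): A=6  B=2  C=20  D=21  E=22
Waiting times: A=0, B=1, C=13, D=13, E=15
Average waiting = (0+1+13+13+15) / 5 = 42/5 = 8.40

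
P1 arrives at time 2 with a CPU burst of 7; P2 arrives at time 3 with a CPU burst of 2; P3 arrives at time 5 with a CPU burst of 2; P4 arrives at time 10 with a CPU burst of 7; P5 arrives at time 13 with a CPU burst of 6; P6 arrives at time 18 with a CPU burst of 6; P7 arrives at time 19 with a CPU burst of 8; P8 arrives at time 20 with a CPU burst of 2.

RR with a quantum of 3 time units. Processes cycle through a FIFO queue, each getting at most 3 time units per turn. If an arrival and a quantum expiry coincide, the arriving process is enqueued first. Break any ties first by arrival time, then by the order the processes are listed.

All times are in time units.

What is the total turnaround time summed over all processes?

Schedule: | idle 0-2 | P1 2-5 | P2 5-7 | P3 7-9 | P1 9-12 | P4 12-15 | P1 15-16 | P5 16-19 | P4 19-22 | P6 22-25 | P7 25-28 | P5 28-31 | P8 31-33 | P4 33-34 | P6 34-37 | P7 37-42 |
Completion: P1=16  P2=7  P3=9  P4=34  P5=31  P6=37  P7=42  P8=33
Turnaround = completion − arrival: P1=14, P2=4, P3=4, P4=24, P5=18, P6=19, P7=23, P8=13
Total turnaround = 14 + 4 + 4 + 24 + 18 + 19 + 23 + 13 = 119

119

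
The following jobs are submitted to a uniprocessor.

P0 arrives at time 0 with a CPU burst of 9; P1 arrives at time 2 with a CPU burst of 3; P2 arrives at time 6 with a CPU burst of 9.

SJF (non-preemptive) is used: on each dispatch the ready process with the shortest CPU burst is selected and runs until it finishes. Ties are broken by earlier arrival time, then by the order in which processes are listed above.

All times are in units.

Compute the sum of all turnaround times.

34

Timeline: | P0 0-9 | P1 9-12 | P2 12-21 |
Completion: P0=9  P1=12  P2=21
Turnaround = completion − arrival: P0=9, P1=10, P2=15
Total turnaround = 9 + 10 + 15 = 34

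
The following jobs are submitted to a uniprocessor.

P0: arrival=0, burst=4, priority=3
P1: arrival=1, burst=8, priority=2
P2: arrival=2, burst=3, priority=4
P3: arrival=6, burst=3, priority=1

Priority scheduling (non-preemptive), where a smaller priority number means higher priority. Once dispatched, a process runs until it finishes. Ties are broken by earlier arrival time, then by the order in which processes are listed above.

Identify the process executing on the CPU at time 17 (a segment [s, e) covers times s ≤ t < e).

P2

Gantt: | P0 0-4 | P1 4-12 | P3 12-15 | P2 15-18 |
Completion: P0=4  P1=12  P2=18  P3=15
Turnaround (C−A): P0=4  P1=11  P2=16  P3=9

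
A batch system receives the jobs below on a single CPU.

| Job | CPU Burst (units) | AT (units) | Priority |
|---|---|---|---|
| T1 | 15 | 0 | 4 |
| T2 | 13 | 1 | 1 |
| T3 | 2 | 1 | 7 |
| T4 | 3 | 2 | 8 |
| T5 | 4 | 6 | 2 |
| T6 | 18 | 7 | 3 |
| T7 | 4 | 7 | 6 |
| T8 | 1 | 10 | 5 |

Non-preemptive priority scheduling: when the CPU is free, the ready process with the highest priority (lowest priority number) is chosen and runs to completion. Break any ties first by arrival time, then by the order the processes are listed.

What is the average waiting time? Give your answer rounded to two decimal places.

31.75

Timeline: | T1 0-15 | T2 15-28 | T5 28-32 | T6 32-50 | T8 50-51 | T7 51-55 | T3 55-57 | T4 57-60 |
Completion: T1=15  T2=28  T3=57  T4=60  T5=32  T6=50  T7=55  T8=51
Turnaround (C−A): T1=15  T2=27  T3=56  T4=58  T5=26  T6=43  T7=48  T8=41
Waiting times: T1=0, T2=14, T3=54, T4=55, T5=22, T6=25, T7=44, T8=40
Average waiting = (0+14+54+55+22+25+44+40) / 8 = 254/8 = 31.75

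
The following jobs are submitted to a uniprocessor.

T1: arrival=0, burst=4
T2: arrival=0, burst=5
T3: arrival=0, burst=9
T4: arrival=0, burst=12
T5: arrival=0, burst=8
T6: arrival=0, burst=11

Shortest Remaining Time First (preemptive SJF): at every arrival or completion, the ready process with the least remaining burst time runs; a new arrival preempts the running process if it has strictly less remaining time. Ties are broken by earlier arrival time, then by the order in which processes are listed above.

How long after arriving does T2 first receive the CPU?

4

Timeline: | T1 0-4 | T2 4-9 | T5 9-17 | T3 17-26 | T6 26-37 | T4 37-49 |
Completion: T1=4  T2=9  T3=26  T4=49  T5=17  T6=37
Turnaround (C−A): T1=4  T2=9  T3=26  T4=49  T5=17  T6=37
Response(T2) = first start − arrival = 4 − 0 = 4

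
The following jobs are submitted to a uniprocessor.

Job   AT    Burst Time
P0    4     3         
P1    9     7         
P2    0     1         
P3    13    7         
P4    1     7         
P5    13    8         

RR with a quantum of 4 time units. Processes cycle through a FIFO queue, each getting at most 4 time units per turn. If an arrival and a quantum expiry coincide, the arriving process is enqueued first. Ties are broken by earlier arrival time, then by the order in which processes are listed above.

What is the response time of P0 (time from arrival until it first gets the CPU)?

Schedule: | P2 0-1 | P4 1-5 | P0 5-8 | P4 8-11 | P1 11-15 | P3 15-19 | P5 19-23 | P1 23-26 | P3 26-29 | P5 29-33 |
Completion: P0=8  P1=26  P2=1  P3=29  P4=11  P5=33
Turnaround (C−A): P0=4  P1=17  P2=1  P3=16  P4=10  P5=20
Response(P0) = first start − arrival = 5 − 4 = 1

1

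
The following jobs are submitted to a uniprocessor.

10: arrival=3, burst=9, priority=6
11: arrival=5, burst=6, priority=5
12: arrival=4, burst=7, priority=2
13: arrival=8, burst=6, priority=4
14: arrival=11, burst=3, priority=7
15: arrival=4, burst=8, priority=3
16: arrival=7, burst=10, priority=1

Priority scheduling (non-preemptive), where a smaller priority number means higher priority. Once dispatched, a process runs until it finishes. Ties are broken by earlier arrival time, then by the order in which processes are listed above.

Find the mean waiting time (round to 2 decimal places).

21.86

Gantt: | idle 0-3 | 10 3-12 | 16 12-22 | 12 22-29 | 15 29-37 | 13 37-43 | 11 43-49 | 14 49-52 |
Completion: 10=12  11=49  12=29  13=43  14=52  15=37  16=22
Turnaround (C−A): 10=9  11=44  12=25  13=35  14=41  15=33  16=15
Waiting times: 10=0, 11=38, 12=18, 13=29, 14=38, 15=25, 16=5
Average waiting = (0+38+18+29+38+25+5) / 7 = 153/7 = 21.86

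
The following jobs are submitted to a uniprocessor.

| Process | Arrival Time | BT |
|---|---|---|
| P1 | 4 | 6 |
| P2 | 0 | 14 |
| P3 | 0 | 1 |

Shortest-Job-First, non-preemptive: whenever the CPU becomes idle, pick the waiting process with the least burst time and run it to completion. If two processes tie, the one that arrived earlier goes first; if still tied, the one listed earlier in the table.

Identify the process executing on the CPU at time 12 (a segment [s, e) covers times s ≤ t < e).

P2

Timeline: | P3 0-1 | P2 1-15 | P1 15-21 |
Completion: P1=21  P2=15  P3=1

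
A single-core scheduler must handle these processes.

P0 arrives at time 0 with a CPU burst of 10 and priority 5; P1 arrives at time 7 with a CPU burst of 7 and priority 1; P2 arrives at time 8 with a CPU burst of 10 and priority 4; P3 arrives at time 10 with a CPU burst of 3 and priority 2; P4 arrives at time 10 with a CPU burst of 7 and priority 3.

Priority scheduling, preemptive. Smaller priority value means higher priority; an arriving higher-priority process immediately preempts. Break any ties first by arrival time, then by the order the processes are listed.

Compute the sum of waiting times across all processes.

Timeline: | P0 0-7 | P1 7-14 | P3 14-17 | P4 17-24 | P2 24-34 | P0 34-37 |
Completion: P0=37  P1=14  P2=34  P3=17  P4=24
Turnaround (C−A): P0=37  P1=7  P2=26  P3=7  P4=14
Waiting = turnaround − burst: P0=27, P1=0, P2=16, P3=4, P4=7
Total waiting = 27 + 0 + 16 + 4 + 7 = 54

54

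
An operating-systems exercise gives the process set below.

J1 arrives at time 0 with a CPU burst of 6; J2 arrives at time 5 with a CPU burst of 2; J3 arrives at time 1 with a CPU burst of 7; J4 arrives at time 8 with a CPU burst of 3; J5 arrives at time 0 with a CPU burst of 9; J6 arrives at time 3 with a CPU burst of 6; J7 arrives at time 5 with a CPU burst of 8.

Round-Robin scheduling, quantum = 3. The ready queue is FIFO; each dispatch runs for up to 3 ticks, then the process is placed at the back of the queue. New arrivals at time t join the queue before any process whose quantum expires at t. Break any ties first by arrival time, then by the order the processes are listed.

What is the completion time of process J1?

Gantt: | J1 0-3 | J5 3-6 | J3 6-9 | J6 9-12 | J1 12-15 | J2 15-17 | J7 17-20 | J5 20-23 | J4 23-26 | J3 26-29 | J6 29-32 | J7 32-35 | J5 35-38 | J3 38-39 | J7 39-41 |
Completion: J1=15  J2=17  J3=39  J4=26  J5=38  J6=32  J7=41
Turnaround (C−A): J1=15  J2=12  J3=38  J4=18  J5=38  J6=29  J7=36

15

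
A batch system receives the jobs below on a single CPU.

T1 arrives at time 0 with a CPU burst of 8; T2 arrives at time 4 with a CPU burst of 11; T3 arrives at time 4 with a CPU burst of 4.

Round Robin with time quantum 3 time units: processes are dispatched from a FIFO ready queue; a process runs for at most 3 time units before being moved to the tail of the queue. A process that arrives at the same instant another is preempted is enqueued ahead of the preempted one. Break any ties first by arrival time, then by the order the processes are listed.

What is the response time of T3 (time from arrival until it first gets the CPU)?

5

Timeline: | T1 0-6 | T2 6-9 | T3 9-12 | T1 12-14 | T2 14-17 | T3 17-18 | T2 18-23 |
Completion: T1=14  T2=23  T3=18
Turnaround (C−A): T1=14  T2=19  T3=14
Response(T3) = first start − arrival = 9 − 4 = 5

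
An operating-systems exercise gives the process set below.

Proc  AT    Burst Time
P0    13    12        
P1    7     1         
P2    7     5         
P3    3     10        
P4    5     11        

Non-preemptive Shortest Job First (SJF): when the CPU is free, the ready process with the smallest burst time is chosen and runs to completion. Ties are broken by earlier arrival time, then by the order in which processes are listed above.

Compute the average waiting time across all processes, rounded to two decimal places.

Timeline: | idle 0-3 | P3 3-13 | P1 13-14 | P2 14-19 | P4 19-30 | P0 30-42 |
Completion: P0=42  P1=14  P2=19  P3=13  P4=30
Waiting times: P0=17, P1=6, P2=7, P3=0, P4=14
Average waiting = (17+6+7+0+14) / 5 = 44/5 = 8.80

8.80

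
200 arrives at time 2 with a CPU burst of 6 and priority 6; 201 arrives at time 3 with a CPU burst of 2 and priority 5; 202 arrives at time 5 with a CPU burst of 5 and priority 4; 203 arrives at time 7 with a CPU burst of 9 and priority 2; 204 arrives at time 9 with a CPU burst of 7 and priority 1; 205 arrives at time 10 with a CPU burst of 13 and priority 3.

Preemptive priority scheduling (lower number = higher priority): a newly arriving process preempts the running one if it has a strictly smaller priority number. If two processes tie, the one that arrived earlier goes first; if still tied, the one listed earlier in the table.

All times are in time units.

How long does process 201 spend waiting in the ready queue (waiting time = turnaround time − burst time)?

Gantt: | idle 0-2 | 200 2-3 | 201 3-5 | 202 5-7 | 203 7-9 | 204 9-16 | 203 16-23 | 205 23-36 | 202 36-39 | 200 39-44 |
Completion: 200=44  201=5  202=39  203=23  204=16  205=36
Waiting(201) = turnaround − burst = 2 − 2 = 0

0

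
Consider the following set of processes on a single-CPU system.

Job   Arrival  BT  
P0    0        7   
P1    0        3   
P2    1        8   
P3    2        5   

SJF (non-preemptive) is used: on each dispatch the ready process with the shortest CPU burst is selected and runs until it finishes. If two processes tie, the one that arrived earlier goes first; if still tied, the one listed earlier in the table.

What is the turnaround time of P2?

22

Schedule: | P1 0-3 | P3 3-8 | P0 8-15 | P2 15-23 |
Completion: P0=15  P1=3  P2=23  P3=8
Turnaround(P2) = completion − arrival = 23 − 1 = 22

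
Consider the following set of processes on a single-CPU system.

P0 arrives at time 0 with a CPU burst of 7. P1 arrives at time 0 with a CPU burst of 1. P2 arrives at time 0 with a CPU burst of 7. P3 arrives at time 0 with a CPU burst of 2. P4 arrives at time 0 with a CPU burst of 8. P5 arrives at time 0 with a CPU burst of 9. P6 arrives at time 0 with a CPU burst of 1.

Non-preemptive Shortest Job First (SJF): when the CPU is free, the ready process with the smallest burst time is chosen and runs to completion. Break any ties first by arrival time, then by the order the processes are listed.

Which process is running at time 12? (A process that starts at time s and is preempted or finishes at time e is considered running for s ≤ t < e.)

Timeline: | P1 0-1 | P6 1-2 | P3 2-4 | P0 4-11 | P2 11-18 | P4 18-26 | P5 26-35 |
Completion: P0=11  P1=1  P2=18  P3=4  P4=26  P5=35  P6=2
Turnaround (C−A): P0=11  P1=1  P2=18  P3=4  P4=26  P5=35  P6=2

P2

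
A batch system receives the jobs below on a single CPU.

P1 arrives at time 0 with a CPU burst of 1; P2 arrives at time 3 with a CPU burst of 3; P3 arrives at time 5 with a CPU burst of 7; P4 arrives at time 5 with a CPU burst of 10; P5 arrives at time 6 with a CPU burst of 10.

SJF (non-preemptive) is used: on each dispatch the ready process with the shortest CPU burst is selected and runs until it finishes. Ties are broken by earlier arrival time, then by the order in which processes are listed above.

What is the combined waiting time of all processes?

26

Gantt: | P1 0-1 | idle 1-3 | P2 3-6 | P3 6-13 | P4 13-23 | P5 23-33 |
Completion: P1=1  P2=6  P3=13  P4=23  P5=33
Turnaround (C−A): P1=1  P2=3  P3=8  P4=18  P5=27
Waiting = turnaround − burst: P1=0, P2=0, P3=1, P4=8, P5=17
Total waiting = 0 + 0 + 1 + 8 + 17 = 26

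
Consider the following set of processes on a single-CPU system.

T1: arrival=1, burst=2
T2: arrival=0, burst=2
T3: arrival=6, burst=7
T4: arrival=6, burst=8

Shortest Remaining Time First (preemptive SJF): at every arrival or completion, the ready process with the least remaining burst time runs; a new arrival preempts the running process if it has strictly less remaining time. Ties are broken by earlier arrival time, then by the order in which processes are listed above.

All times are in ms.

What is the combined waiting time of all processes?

8

Timeline: | T2 0-2 | T1 2-4 | idle 4-6 | T3 6-13 | T4 13-21 |
Completion: T1=4  T2=2  T3=13  T4=21
Turnaround (C−A): T1=3  T2=2  T3=7  T4=15
Waiting = turnaround − burst: T1=1, T2=0, T3=0, T4=7
Total waiting = 1 + 0 + 0 + 7 = 8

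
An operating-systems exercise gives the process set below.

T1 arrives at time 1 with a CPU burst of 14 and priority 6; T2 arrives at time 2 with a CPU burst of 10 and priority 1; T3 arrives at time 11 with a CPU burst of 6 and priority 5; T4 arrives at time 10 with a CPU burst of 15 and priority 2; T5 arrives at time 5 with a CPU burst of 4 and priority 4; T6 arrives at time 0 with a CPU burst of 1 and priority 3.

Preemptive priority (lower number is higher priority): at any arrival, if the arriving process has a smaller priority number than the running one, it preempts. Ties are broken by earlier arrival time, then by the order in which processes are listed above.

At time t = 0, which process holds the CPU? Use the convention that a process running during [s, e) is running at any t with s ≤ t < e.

Timeline: | T6 0-1 | T1 1-2 | T2 2-12 | T4 12-27 | T5 27-31 | T3 31-37 | T1 37-50 |
Completion: T1=50  T2=12  T3=37  T4=27  T5=31  T6=1
Turnaround (C−A): T1=49  T2=10  T3=26  T4=17  T5=26  T6=1

T6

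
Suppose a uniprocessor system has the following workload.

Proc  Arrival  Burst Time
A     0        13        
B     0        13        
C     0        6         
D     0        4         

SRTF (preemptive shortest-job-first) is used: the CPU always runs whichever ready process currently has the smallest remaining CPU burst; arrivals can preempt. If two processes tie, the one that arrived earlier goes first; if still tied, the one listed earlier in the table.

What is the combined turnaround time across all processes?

Gantt: | D 0-4 | C 4-10 | A 10-23 | B 23-36 |
Completion: A=23  B=36  C=10  D=4
Turnaround = completion − arrival: A=23, B=36, C=10, D=4
Total turnaround = 23 + 36 + 10 + 4 = 73

73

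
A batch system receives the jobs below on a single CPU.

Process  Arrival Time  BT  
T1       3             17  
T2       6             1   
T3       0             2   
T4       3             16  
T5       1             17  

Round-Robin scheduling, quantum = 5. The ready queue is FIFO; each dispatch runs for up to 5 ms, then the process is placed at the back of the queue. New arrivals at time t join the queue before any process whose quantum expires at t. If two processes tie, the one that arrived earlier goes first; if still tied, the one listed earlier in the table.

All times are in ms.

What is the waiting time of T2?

Gantt: | T3 0-2 | T5 2-7 | T1 7-12 | T4 12-17 | T2 17-18 | T5 18-23 | T1 23-28 | T4 28-33 | T5 33-38 | T1 38-43 | T4 43-48 | T5 48-50 | T1 50-52 | T4 52-53 |
Completion: T1=52  T2=18  T3=2  T4=53  T5=50
Turnaround (C−A): T1=49  T2=12  T3=2  T4=50  T5=49
Waiting(T2) = turnaround − burst = 12 − 1 = 11

11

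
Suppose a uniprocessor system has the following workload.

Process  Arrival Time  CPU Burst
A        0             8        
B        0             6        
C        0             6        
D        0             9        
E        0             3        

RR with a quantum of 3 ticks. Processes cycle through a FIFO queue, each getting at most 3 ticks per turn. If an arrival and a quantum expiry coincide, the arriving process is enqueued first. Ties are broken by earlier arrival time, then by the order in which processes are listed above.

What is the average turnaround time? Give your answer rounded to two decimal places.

24.20

Gantt: | A 0-3 | B 3-6 | C 6-9 | D 9-12 | E 12-15 | A 15-18 | B 18-21 | C 21-24 | D 24-27 | A 27-29 | D 29-32 |
Completion: A=29  B=21  C=24  D=32  E=15
Turnaround (C−A): A=29  B=21  C=24  D=32  E=15
Turnaround times: A=29, B=21, C=24, D=32, E=15
Average turnaround = (29+21+24+32+15) / 5 = 121/5 = 24.20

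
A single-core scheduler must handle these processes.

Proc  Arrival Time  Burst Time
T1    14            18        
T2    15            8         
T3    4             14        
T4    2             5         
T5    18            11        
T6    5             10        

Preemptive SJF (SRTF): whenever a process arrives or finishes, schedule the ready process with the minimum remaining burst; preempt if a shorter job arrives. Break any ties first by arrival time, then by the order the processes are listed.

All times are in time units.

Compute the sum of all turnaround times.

Timeline: | idle 0-2 | T4 2-7 | T6 7-17 | T2 17-25 | T5 25-36 | T3 36-50 | T1 50-68 |
Completion: T1=68  T2=25  T3=50  T4=7  T5=36  T6=17
Turnaround (C−A): T1=54  T2=10  T3=46  T4=5  T5=18  T6=12
Turnaround = completion − arrival: T1=54, T2=10, T3=46, T4=5, T5=18, T6=12
Total turnaround = 54 + 10 + 46 + 5 + 18 + 12 = 145

145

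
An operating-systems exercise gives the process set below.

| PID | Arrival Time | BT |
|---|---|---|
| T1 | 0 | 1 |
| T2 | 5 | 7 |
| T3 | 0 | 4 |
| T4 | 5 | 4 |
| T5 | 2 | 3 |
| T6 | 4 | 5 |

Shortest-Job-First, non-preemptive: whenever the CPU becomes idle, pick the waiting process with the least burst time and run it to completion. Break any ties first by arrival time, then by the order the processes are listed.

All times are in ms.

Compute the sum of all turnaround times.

Schedule: | T1 0-1 | T3 1-5 | T5 5-8 | T4 8-12 | T6 12-17 | T2 17-24 |
Completion: T1=1  T2=24  T3=5  T4=12  T5=8  T6=17
Turnaround = completion − arrival: T1=1, T2=19, T3=5, T4=7, T5=6, T6=13
Total turnaround = 1 + 19 + 5 + 7 + 6 + 13 = 51

51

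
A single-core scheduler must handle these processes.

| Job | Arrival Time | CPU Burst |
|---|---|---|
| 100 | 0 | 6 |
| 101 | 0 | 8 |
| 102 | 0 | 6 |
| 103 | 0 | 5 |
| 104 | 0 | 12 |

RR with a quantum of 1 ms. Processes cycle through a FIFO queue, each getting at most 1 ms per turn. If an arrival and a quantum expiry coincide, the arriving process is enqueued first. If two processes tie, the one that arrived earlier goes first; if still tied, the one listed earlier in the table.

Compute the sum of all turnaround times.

Schedule: | 100 0-1 | 101 1-2 | 102 2-3 | 103 3-4 | 104 4-5 | 100 5-6 | 101 6-7 | 102 7-8 | 103 8-9 | 104 9-10 | 100 10-11 | 101 11-12 | 102 12-13 | 103 13-14 | 104 14-15 | 100 15-16 | 101 16-17 | 102 17-18 | 103 18-19 | 104 19-20 | 100 20-21 | 101 21-22 | 102 22-23 | 103 23-24 | 104 24-25 | 100 25-26 | 101 26-27 | 102 27-28 | 104 28-29 | 101 29-30 | 104 30-31 | 101 31-32 | 104 32-37 |
Completion: 100=26  101=32  102=28  103=24  104=37
Turnaround = completion − arrival: 100=26, 101=32, 102=28, 103=24, 104=37
Total turnaround = 26 + 32 + 28 + 24 + 37 = 147

147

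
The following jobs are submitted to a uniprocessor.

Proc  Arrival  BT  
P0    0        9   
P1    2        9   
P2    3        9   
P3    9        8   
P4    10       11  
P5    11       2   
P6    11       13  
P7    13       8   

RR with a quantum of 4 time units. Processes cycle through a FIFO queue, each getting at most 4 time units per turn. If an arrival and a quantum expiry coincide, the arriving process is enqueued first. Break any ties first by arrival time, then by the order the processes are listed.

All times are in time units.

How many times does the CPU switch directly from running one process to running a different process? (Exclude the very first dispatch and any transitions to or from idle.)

Schedule: | P0 0-4 | P1 4-8 | P2 8-12 | P0 12-16 | P1 16-20 | P3 20-24 | P4 24-28 | P5 28-30 | P6 30-34 | P2 34-38 | P7 38-42 | P0 42-43 | P1 43-44 | P3 44-48 | P4 48-52 | P6 52-56 | P2 56-57 | P7 57-61 | P4 61-64 | P6 64-69 |
Completion: P0=43  P1=44  P2=57  P3=48  P4=64  P5=30  P6=69  P7=61

19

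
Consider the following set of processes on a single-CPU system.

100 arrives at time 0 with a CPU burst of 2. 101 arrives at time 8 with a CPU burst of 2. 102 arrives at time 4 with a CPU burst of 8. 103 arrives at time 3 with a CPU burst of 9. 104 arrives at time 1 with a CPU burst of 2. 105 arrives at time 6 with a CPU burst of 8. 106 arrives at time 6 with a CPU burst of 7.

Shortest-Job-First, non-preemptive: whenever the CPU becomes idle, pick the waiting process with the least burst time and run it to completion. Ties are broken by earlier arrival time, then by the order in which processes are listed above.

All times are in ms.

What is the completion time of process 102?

12

Gantt: | 100 0-2 | 104 2-4 | 102 4-12 | 101 12-14 | 106 14-21 | 105 21-29 | 103 29-38 |
Completion: 100=2  101=14  102=12  103=38  104=4  105=29  106=21
Turnaround (C−A): 100=2  101=6  102=8  103=35  104=3  105=23  106=15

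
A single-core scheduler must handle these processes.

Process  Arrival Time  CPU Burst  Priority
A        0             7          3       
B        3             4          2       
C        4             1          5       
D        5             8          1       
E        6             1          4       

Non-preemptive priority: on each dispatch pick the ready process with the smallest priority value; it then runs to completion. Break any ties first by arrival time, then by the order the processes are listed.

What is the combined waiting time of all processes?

Schedule: | A 0-7 | D 7-15 | B 15-19 | E 19-20 | C 20-21 |
Completion: A=7  B=19  C=21  D=15  E=20
Turnaround (C−A): A=7  B=16  C=17  D=10  E=14
Waiting = turnaround − burst: A=0, B=12, C=16, D=2, E=13
Total waiting = 0 + 12 + 16 + 2 + 13 = 43

43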